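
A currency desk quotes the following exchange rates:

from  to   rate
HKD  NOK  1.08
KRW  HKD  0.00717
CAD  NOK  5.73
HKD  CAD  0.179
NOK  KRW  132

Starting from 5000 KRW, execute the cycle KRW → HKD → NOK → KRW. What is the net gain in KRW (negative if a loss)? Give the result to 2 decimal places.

110.78

5000 KRW × 0.00717 = 35.85 HKD
35.85 HKD × 1.08 = 38.718 NOK
38.718 NOK × 132 = 5110.776 KRW
Net change: 5110.776 − 5000 = 110.776 KRW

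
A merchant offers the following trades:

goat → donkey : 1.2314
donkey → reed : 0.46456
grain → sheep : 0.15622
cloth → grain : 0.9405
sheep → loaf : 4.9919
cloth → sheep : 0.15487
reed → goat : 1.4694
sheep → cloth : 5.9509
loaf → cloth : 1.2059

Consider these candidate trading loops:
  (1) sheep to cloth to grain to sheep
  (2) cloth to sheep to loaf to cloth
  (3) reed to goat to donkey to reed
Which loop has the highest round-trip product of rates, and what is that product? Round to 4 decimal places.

(1) 5.9509 × 0.9405 × 0.15622 = 0.87434
(2) 0.15487 × 4.9919 × 1.2059 = 0.93228
(3) 1.4694 × 1.2314 × 0.46456 = 0.84058
Highest is cycle (2) at 0.9323 (≤1, no arbitrage).

0.9323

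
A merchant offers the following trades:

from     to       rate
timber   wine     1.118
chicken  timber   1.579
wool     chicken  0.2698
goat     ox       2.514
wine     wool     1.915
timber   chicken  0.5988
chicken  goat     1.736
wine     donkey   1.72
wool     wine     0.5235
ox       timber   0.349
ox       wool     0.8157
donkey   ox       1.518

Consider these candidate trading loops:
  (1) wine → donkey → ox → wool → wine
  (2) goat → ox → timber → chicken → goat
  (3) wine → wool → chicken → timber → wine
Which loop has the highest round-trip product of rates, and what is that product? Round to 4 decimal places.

(1) 1.72 × 1.518 × 0.8157 × 0.5235 = 1.11493
(2) 2.514 × 0.349 × 0.5988 × 1.736 = 0.91206
(3) 1.915 × 0.2698 × 1.579 × 1.118 = 0.91208
Highest is cycle (1) at 1.1149 (>1, arbitrage).

1.1149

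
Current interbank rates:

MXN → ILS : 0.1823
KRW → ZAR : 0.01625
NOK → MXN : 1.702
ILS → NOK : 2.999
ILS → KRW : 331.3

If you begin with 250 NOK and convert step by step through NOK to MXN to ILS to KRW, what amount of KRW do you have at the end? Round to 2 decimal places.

25698.49

250 NOK × 1.702 = 425.5 MXN
425.5 MXN × 0.1823 = 77.56865 ILS
77.56865 ILS × 331.3 = 25698.493745 KRW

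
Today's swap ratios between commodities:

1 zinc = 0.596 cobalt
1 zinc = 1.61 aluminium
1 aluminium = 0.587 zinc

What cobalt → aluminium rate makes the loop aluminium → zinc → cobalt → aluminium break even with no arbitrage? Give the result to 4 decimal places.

Known legs of the cycle: 0.587 × 0.596 = 0.349852
For no arbitrage the full-cycle product must be 1, so the missing rate is 1 / 0.349852 ≈ 2.858352.

2.8584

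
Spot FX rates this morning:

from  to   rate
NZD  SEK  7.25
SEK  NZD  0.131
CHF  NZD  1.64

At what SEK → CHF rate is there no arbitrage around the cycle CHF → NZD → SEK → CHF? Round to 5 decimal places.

Known legs of the cycle: 1.64 × 7.25 = 11.89
For no arbitrage the full-cycle product must be 1, so the missing rate is 1 / 11.89 ≈ 0.0841043.

0.08410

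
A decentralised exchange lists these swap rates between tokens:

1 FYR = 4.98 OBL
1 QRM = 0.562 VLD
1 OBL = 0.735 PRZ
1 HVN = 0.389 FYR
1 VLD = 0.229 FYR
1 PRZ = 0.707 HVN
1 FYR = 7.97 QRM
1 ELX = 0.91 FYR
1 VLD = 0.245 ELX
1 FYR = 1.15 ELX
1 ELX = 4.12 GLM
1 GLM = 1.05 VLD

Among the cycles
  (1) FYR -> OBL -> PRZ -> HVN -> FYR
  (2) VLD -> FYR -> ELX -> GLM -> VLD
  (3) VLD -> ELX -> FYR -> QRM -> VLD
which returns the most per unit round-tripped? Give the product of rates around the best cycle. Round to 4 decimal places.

1.1393

(1) 4.98 × 0.735 × 0.707 × 0.389 = 1.00667
(2) 0.229 × 1.15 × 4.12 × 1.05 = 1.13925
(3) 0.245 × 0.91 × 7.97 × 0.562 = 0.99862
Highest is cycle (2) at 1.1393 (>1, arbitrage).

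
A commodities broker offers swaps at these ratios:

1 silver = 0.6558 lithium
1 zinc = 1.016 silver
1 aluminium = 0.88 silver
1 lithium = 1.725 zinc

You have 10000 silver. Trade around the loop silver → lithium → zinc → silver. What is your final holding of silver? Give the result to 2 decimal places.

10000 silver × 0.6558 = 6558 lithium
6558 lithium × 1.725 = 11312.55 zinc
11312.55 zinc × 1.016 = 11493.5508 silver

11493.55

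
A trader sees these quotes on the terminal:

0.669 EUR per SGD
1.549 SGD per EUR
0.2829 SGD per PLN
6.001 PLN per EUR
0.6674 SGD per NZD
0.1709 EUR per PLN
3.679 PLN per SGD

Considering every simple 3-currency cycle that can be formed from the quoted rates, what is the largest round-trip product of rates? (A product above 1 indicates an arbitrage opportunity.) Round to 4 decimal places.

EUR→PLN→SGD→EUR: 6.001 × 0.2829 × 0.669 = 1.13575
EUR→SGD→PLN→EUR: 1.549 × 3.679 × 0.1709 = 0.97392
Maximum is EUR→PLN→SGD→EUR at 1.1357; arbitrage exists.

1.1357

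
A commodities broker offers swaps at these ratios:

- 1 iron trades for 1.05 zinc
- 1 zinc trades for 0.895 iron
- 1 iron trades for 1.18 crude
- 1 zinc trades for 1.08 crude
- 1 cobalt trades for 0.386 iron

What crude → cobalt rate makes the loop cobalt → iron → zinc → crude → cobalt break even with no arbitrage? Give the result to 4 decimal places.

Known legs of the cycle: 0.386 × 1.05 × 1.08 = 0.437724
For no arbitrage the full-cycle product must be 1, so the missing rate is 1 / 0.437724 ≈ 2.284545.

2.2845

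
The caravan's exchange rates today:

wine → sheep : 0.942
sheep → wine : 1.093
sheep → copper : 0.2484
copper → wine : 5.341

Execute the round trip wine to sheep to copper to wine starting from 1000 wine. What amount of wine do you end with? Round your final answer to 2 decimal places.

1000 wine × 0.942 = 942 sheep
942 sheep × 0.2484 = 233.9928 copper
233.9928 copper × 5.341 = 1249.7555448 wine

1249.76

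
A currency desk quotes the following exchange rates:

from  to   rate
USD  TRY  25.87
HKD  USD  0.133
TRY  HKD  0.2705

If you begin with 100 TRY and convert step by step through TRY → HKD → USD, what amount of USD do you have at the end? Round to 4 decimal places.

100 TRY × 0.2705 = 27.05 HKD
27.05 HKD × 0.133 = 3.59765 USD

3.5977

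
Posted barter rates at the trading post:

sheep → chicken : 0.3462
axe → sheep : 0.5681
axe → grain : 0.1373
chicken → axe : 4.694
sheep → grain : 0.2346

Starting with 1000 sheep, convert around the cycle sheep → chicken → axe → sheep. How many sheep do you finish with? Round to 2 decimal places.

1000 sheep × 0.3462 = 346.2 chicken
346.2 chicken × 4.694 = 1625.0628 axe
1625.0628 axe × 0.5681 = 923.19817668 sheep

923.20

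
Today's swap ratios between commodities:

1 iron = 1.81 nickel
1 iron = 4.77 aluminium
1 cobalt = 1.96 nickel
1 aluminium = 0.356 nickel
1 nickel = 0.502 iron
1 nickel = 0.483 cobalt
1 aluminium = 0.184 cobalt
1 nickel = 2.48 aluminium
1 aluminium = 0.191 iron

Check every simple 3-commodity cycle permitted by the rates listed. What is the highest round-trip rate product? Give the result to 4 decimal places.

0.8944

cobalt→nickel→aluminium→cobalt: 1.96 × 2.48 × 0.184 = 0.89439
iron→nickel→aluminium→iron: 1.81 × 2.48 × 0.191 = 0.85736
iron→aluminium→nickel→iron: 4.77 × 0.356 × 0.502 = 0.85246
Maximum is cobalt→nickel→aluminium→cobalt at 0.8944; no arbitrage — every cycle loses value.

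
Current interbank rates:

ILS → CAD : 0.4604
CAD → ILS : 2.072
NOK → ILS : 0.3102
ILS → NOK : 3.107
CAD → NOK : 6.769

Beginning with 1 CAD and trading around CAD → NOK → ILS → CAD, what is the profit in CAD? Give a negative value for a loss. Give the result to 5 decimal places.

1 CAD × 6.769 = 6.769 NOK
6.769 NOK × 0.3102 = 2.0997438 ILS
2.0997438 ILS × 0.4604 = 0.96672204552 CAD
Net change: 0.96672204552 − 1 = -0.03327795448 CAD

-0.03328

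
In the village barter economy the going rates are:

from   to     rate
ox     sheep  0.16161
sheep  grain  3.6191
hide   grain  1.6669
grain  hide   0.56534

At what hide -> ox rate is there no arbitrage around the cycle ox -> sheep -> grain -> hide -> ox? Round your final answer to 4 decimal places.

Known legs of the cycle: 0.16161 × 3.6191 × 0.56534 = 0.33065761445034
For no arbitrage the full-cycle product must be 1, so the missing rate is 1 / 0.33065761445034 ≈ 3.024276.

3.0243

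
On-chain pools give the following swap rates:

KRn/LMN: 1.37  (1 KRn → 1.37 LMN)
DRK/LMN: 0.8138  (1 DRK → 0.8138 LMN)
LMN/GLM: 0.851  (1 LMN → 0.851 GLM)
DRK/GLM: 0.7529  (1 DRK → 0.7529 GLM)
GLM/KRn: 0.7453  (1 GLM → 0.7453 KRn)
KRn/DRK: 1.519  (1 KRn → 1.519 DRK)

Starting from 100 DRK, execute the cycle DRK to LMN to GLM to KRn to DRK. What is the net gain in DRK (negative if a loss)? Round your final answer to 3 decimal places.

100 DRK × 0.8138 = 81.38 LMN
81.38 LMN × 0.851 = 69.25438 GLM
69.25438 GLM × 0.7453 = 51.615289414 KRn
51.615289414 KRn × 1.519 = 78.403624619866 DRK
Net change: 78.403624619866 − 100 = -21.596375380134 DRK

-21.596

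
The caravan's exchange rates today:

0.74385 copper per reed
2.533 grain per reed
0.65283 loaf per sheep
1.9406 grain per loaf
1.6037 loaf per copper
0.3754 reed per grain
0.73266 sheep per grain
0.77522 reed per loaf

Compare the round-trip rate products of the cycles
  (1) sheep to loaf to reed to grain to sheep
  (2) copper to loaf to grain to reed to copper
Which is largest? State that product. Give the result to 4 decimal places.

(1) 0.65283 × 0.77522 × 2.533 × 0.73266 = 0.93921
(2) 1.6037 × 1.9406 × 0.3754 × 0.74385 = 0.86904
Highest is cycle (1) at 0.9392 (≤1, no arbitrage).

0.9392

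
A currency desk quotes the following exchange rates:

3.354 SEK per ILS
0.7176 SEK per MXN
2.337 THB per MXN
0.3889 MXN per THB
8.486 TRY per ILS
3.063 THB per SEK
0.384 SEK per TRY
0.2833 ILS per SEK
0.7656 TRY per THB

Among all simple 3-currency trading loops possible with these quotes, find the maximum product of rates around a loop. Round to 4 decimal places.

0.9232

SEK→ILS→TRY→SEK: 0.2833 × 8.486 × 0.384 = 0.92317
SEK→THB→TRY→SEK: 3.063 × 0.7656 × 0.384 = 0.90049
MXN→SEK→THB→MXN: 0.7176 × 3.063 × 0.3889 = 0.85481
Maximum is SEK→ILS→TRY→SEK at 0.9232; no arbitrage — every cycle loses value.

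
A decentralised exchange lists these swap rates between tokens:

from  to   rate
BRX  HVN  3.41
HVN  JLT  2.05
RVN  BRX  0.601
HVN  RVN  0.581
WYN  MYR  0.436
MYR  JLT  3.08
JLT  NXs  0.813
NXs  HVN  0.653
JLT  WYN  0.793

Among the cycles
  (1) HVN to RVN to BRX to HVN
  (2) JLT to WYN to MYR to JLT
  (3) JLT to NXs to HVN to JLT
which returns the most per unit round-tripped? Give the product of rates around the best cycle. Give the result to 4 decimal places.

(1) 0.581 × 0.601 × 3.41 = 1.19071
(2) 0.793 × 0.436 × 3.08 = 1.06490
(3) 0.813 × 0.653 × 2.05 = 1.08832
Highest is cycle (1) at 1.1907 (>1, arbitrage).

1.1907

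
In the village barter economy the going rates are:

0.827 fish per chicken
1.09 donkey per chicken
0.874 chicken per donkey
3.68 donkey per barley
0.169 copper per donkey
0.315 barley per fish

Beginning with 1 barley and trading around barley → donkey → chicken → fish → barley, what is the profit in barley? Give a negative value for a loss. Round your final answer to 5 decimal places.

1 barley × 3.68 = 3.68 donkey
3.68 donkey × 0.874 = 3.21632 chicken
3.21632 chicken × 0.827 = 2.65989664 fish
2.65989664 fish × 0.315 = 0.8378674416 barley
Net change: 0.8378674416 − 1 = -0.1621325584 barley

-0.16213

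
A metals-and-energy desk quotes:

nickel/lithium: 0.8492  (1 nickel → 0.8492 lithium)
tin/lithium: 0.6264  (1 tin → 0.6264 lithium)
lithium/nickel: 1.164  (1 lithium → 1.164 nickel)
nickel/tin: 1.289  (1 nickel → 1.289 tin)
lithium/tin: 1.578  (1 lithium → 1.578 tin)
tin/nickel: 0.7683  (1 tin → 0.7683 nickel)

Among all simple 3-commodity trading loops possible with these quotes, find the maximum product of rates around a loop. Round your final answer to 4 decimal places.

1.0296

tin→nickel→lithium→tin: 0.7683 × 0.8492 × 1.578 = 1.02955
tin→lithium→nickel→tin: 0.6264 × 1.164 × 1.289 = 0.93985
Maximum is tin→nickel→lithium→tin at 1.0296; arbitrage exists.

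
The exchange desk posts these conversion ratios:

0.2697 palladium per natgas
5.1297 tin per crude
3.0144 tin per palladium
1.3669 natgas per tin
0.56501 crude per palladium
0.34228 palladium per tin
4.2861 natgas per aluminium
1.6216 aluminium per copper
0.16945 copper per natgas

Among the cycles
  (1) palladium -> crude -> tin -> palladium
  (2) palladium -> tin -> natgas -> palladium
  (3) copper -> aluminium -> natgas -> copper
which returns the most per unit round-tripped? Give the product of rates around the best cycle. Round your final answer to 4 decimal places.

1.1777

(1) 0.56501 × 5.1297 × 0.34228 = 0.99204
(2) 3.0144 × 1.3669 × 0.2697 = 1.11127
(3) 1.6216 × 4.2861 × 0.16945 = 1.17774
Highest is cycle (3) at 1.1777 (>1, arbitrage).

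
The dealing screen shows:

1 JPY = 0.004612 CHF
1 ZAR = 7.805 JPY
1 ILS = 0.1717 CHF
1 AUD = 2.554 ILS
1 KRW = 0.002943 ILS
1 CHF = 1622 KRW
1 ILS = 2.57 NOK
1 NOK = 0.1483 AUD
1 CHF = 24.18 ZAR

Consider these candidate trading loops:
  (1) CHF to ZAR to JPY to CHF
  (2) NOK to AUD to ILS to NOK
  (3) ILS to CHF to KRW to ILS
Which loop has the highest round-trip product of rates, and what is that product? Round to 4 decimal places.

(1) 24.18 × 7.805 × 0.004612 = 0.87040
(2) 0.1483 × 2.554 × 2.57 = 0.97341
(3) 0.1717 × 1622 × 0.002943 = 0.81962
Highest is cycle (2) at 0.9734 (≤1, no arbitrage).

0.9734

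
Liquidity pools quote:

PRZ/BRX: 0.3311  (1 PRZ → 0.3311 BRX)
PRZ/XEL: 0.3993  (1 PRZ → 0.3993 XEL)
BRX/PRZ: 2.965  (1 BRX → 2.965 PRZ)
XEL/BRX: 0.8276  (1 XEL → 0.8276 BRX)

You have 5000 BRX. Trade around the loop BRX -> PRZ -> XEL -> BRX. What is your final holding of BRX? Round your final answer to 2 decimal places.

5000 BRX × 2.965 = 14825 PRZ
14825 PRZ × 0.3993 = 5919.6225 XEL
5919.6225 XEL × 0.8276 = 4899.079581 BRX

4899.08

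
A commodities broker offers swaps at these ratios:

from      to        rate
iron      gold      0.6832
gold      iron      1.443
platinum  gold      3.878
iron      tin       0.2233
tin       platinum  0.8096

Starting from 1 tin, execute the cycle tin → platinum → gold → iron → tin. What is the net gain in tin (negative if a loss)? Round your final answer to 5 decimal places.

1 tin × 0.8096 = 0.8096 platinum
0.8096 platinum × 3.878 = 3.1396288 gold
3.1396288 gold × 1.443 = 4.5304843584 iron
4.5304843584 iron × 0.2233 = 1.01165715723072 tin
Net change: 1.01165715723072 − 1 = 0.01165715723072 tin

0.01166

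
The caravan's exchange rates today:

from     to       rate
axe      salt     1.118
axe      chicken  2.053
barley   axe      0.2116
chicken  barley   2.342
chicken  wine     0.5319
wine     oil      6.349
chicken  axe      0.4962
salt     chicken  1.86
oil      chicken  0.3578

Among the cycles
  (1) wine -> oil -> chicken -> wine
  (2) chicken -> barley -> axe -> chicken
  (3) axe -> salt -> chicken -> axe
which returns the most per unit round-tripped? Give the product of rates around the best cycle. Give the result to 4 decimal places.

1.2083

(1) 6.349 × 0.3578 × 0.5319 = 1.20830
(2) 2.342 × 0.2116 × 2.053 = 1.01740
(3) 1.118 × 1.86 × 0.4962 = 1.03184
Highest is cycle (1) at 1.2083 (>1, arbitrage).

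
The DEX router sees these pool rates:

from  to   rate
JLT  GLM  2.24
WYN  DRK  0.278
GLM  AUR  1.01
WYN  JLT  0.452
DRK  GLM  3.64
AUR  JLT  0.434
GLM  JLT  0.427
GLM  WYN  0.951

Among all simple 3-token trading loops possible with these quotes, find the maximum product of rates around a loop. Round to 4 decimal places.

0.9819

AUR→JLT→GLM→AUR: 0.434 × 2.24 × 1.01 = 0.98188
GLM→WYN→JLT→GLM: 0.951 × 0.452 × 2.24 = 0.96287
DRK→GLM→WYN→DRK: 3.64 × 0.951 × 0.278 = 0.96234
Maximum is AUR→JLT→GLM→AUR at 0.9819; no arbitrage — every cycle loses value.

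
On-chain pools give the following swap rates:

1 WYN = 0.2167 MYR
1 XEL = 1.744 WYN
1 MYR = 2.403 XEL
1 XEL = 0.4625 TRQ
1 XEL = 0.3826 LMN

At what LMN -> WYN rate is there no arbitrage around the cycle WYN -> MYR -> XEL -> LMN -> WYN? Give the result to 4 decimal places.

Known legs of the cycle: 0.2167 × 2.403 × 0.3826 = 0.19923133626
For no arbitrage the full-cycle product must be 1, so the missing rate is 1 / 0.19923133626 ≈ 5.019291.

5.0193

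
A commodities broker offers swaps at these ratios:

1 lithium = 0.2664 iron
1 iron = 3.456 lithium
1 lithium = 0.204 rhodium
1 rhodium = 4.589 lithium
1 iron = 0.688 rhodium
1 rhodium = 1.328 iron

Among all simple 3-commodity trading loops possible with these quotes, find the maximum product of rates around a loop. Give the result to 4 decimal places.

0.9363

lithium→rhodium→iron→lithium: 0.204 × 1.328 × 3.456 = 0.93627
lithium→iron→rhodium→lithium: 0.2664 × 0.688 × 4.589 = 0.84109
Maximum is lithium→rhodium→iron→lithium at 0.9363; no arbitrage — every cycle loses value.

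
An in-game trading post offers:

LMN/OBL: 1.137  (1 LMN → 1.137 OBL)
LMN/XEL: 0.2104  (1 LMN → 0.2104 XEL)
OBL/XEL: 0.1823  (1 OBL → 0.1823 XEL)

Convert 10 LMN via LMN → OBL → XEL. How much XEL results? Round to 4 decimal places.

10 LMN × 1.137 = 11.37 OBL
11.37 OBL × 0.1823 = 2.072751 XEL

2.0728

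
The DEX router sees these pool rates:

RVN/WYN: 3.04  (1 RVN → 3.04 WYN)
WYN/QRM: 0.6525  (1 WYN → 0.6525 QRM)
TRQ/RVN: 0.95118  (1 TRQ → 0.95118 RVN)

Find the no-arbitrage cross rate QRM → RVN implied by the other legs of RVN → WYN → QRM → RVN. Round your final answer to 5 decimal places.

0.50413

Known legs of the cycle: 3.04 × 0.6525 = 1.9836
For no arbitrage the full-cycle product must be 1, so the missing rate is 1 / 1.9836 ≈ 0.5041339.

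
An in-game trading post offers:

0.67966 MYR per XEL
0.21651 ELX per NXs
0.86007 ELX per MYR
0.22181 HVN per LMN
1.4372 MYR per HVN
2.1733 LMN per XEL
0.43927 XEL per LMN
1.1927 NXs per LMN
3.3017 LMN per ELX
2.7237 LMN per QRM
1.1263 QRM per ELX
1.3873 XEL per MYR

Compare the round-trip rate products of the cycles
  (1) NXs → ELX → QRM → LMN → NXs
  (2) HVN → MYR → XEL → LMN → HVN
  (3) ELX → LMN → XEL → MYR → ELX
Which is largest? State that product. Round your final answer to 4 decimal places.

0.9611

(1) 0.21651 × 1.1263 × 2.7237 × 1.1927 = 0.79218
(2) 1.4372 × 1.3873 × 2.1733 × 0.22181 = 0.96114
(3) 3.3017 × 0.43927 × 0.67966 × 0.86007 = 0.84780
Highest is cycle (2) at 0.9611 (≤1, no arbitrage).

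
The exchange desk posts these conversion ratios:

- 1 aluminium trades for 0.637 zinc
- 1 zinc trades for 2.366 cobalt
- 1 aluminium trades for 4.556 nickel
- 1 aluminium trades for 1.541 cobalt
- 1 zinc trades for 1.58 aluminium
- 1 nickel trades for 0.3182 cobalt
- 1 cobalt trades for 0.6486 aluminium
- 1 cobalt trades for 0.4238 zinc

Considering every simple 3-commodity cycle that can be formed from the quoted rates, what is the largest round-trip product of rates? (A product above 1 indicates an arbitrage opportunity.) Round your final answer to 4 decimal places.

1.0319

zinc→aluminium→cobalt→zinc: 1.58 × 1.541 × 0.4238 = 1.03186
zinc→cobalt→aluminium→zinc: 2.366 × 0.6486 × 0.637 = 0.97753
nickel→cobalt→aluminium→nickel: 0.3182 × 0.6486 × 4.556 = 0.94029
Maximum is zinc→aluminium→cobalt→zinc at 1.0319; arbitrage exists.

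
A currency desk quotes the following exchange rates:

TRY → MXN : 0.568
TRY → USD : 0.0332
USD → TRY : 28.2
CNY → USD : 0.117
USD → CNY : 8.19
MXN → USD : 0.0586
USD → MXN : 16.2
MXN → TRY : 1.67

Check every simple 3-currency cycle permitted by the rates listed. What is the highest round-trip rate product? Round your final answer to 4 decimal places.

0.9386

MXN→USD→TRY→MXN: 0.0586 × 28.2 × 0.568 = 0.93863
MXN→TRY→USD→MXN: 1.67 × 0.0332 × 16.2 = 0.89819
Maximum is MXN→USD→TRY→MXN at 0.9386; no arbitrage — every cycle loses value.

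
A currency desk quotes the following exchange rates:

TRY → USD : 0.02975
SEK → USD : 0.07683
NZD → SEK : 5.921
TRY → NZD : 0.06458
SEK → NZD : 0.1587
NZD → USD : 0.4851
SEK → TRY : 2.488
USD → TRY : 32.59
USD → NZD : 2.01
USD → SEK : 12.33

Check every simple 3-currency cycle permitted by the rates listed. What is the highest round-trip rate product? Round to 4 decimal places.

USD→TRY→NZD→USD: 32.59 × 0.06458 × 0.4851 = 1.02097
TRY→NZD→SEK→TRY: 0.06458 × 5.921 × 2.488 = 0.95136
USD→SEK→NZD→USD: 12.33 × 0.1587 × 0.4851 = 0.94923
USD→NZD→SEK→USD: 2.01 × 5.921 × 0.07683 = 0.91437
USD→SEK→TRY→USD: 12.33 × 2.488 × 0.02975 = 0.91264
Maximum is USD→TRY→NZD→USD at 1.0210; arbitrage exists.

1.0210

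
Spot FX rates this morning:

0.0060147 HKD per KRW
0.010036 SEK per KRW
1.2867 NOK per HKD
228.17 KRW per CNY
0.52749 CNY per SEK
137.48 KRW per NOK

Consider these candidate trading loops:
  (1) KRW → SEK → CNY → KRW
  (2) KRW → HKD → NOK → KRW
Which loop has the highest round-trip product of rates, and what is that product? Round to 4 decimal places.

1.2079

(1) 0.010036 × 0.52749 × 228.17 = 1.20791
(2) 0.0060147 × 1.2867 × 137.48 = 1.06397
Highest is cycle (1) at 1.2079 (>1, arbitrage).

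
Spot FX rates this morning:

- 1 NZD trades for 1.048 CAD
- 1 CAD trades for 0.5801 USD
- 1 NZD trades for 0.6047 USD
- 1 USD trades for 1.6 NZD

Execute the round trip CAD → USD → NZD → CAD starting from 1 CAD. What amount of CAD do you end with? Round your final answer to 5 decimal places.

1 CAD × 0.5801 = 0.5801 USD
0.5801 USD × 1.6 = 0.92816 NZD
0.92816 NZD × 1.048 = 0.97271168 CAD

0.97271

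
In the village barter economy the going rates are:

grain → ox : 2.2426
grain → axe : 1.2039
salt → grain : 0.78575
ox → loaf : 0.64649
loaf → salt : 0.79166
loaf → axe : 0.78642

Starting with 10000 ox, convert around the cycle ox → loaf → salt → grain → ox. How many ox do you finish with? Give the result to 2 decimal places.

10000 ox × 0.64649 = 6464.9 loaf
6464.9 loaf × 0.79166 = 5118.002734 salt
5118.002734 salt × 0.78575 = 4021.4706482405 grain
4021.4706482405 grain × 2.2426 = 9018.5500757441453 ox

9018.55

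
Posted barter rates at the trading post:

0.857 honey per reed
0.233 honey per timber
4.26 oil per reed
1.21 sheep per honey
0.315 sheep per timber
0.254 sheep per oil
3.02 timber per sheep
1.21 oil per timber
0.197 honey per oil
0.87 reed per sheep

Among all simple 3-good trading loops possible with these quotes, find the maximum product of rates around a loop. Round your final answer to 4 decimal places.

reed→oil→sheep→reed: 4.26 × 0.254 × 0.87 = 0.94137
oil→sheep→timber→oil: 0.254 × 3.02 × 1.21 = 0.92817
honey→sheep→reed→honey: 1.21 × 0.87 × 0.857 = 0.90216
honey→sheep→timber→honey: 1.21 × 3.02 × 0.233 = 0.85143
Maximum is reed→oil→sheep→reed at 0.9414; no arbitrage — every cycle loses value.

0.9414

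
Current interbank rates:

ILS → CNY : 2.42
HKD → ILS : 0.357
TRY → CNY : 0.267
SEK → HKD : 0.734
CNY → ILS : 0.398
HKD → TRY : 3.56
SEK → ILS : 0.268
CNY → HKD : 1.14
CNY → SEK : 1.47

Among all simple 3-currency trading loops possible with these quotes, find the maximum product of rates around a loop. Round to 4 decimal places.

CNY→HKD→TRY→CNY: 1.14 × 3.56 × 0.267 = 1.08359
ILS→CNY→HKD→ILS: 2.42 × 1.14 × 0.357 = 0.98489
SEK→ILS→CNY→SEK: 0.268 × 2.42 × 1.47 = 0.95338
Maximum is CNY→HKD→TRY→CNY at 1.0836; arbitrage exists.

1.0836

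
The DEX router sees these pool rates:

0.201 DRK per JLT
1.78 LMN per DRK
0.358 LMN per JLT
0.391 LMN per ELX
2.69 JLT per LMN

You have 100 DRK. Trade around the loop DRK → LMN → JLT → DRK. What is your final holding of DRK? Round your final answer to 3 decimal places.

100 DRK × 1.78 = 178 LMN
178 LMN × 2.69 = 478.82 JLT
478.82 JLT × 0.201 = 96.24282 DRK

96.243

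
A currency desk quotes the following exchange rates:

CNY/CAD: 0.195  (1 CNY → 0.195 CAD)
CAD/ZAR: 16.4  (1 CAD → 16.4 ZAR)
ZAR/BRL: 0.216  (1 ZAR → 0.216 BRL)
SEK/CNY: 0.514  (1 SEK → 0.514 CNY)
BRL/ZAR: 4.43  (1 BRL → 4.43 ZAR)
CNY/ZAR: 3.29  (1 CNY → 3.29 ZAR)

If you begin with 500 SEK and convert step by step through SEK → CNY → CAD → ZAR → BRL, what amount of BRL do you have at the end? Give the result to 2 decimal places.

177.53

500 SEK × 0.514 = 257 CNY
257 CNY × 0.195 = 50.115 CAD
50.115 CAD × 16.4 = 821.886 ZAR
821.886 ZAR × 0.216 = 177.527376 BRL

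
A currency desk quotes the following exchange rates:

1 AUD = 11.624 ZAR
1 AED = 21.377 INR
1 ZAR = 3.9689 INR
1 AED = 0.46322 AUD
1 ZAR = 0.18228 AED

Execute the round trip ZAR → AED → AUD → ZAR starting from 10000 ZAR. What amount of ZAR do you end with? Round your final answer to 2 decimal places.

9814.81

10000 ZAR × 0.18228 = 1822.8 AED
1822.8 AED × 0.46322 = 844.357416 AUD
844.357416 AUD × 11.624 = 9814.810603584 ZAR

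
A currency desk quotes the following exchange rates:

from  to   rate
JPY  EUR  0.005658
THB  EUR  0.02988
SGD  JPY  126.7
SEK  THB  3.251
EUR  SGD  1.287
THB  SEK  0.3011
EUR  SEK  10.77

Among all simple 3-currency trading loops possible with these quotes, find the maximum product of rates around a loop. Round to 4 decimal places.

1.0462

EUR→SEK→THB→EUR: 10.77 × 3.251 × 0.02988 = 1.04620
EUR→SGD→JPY→EUR: 1.287 × 126.7 × 0.005658 = 0.92261
Maximum is EUR→SEK→THB→EUR at 1.0462; arbitrage exists.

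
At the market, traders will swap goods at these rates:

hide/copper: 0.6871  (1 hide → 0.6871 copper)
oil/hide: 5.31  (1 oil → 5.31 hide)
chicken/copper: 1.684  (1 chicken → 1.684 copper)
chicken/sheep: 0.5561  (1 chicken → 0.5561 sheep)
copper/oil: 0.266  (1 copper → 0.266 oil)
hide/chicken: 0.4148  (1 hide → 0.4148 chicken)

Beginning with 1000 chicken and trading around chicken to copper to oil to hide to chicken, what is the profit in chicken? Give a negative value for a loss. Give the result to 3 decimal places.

1000 chicken × 1.684 = 1684 copper
1684 copper × 0.266 = 447.944 oil
447.944 oil × 5.31 = 2378.58264 hide
2378.58264 hide × 0.4148 = 986.636079072 chicken
Net change: 986.636079072 − 1000 = -13.363920928 chicken

-13.364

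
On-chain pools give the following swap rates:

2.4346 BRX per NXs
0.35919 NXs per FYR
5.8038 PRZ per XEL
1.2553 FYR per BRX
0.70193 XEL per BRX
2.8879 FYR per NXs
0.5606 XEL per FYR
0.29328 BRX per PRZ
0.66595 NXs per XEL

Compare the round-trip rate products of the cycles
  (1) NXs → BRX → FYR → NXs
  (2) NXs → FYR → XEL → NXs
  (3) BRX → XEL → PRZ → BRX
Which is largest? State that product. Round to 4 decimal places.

(1) 2.4346 × 1.2553 × 0.35919 = 1.09774
(2) 2.8879 × 0.5606 × 0.66595 = 1.07814
(3) 0.70193 × 5.8038 × 0.29328 = 1.19478
Highest is cycle (3) at 1.1948 (>1, arbitrage).

1.1948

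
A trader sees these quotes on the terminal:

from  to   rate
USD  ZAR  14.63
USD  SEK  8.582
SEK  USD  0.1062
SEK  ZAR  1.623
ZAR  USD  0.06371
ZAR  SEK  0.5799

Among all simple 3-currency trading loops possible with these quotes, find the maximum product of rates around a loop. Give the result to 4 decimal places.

USD→ZAR→SEK→USD: 14.63 × 0.5799 × 0.1062 = 0.90099
USD→SEK→ZAR→USD: 8.582 × 1.623 × 0.06371 = 0.88739
Maximum is USD→ZAR→SEK→USD at 0.9010; no arbitrage — every cycle loses value.

0.9010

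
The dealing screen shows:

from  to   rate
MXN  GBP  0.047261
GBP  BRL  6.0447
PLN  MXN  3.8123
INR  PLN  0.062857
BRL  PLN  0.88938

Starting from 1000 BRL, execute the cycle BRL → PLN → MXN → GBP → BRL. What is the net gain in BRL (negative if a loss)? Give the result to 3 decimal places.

1000 BRL × 0.88938 = 889.38 PLN
889.38 PLN × 3.8123 = 3390.583374 MXN
3390.583374 MXN × 0.047261 = 160.242360838614 GBP
160.242360838614 GBP × 6.0447 = 968.6169985611700458 BRL
Net change: 968.6169985611700458 − 1000 = -31.3830014388299542 BRL

-31.383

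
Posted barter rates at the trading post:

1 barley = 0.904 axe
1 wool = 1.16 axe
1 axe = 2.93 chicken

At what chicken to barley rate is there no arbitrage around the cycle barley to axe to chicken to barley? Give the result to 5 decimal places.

Known legs of the cycle: 0.904 × 2.93 = 2.64872
For no arbitrage the full-cycle product must be 1, so the missing rate is 1 / 2.64872 ≈ 0.3775408.

0.37754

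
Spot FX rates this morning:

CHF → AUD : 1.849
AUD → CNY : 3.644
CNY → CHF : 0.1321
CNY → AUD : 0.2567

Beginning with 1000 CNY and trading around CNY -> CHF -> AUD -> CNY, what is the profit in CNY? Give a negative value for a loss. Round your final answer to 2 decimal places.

-109.94

1000 CNY × 0.1321 = 132.1 CHF
132.1 CHF × 1.849 = 244.2529 AUD
244.2529 AUD × 3.644 = 890.0575676 CNY
Net change: 890.0575676 − 1000 = -109.9424324 CNY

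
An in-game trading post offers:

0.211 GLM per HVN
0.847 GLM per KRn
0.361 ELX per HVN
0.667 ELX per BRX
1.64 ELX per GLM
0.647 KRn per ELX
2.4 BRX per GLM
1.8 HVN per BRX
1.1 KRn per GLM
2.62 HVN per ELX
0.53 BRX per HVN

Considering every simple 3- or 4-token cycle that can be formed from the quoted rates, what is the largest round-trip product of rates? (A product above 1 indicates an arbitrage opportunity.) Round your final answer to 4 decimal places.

0.9262

HVN→BRX→ELX→HVN: 0.53 × 0.667 × 2.62 = 0.92620
HVN→GLM→BRX→HVN: 0.211 × 2.4 × 1.8 = 0.91152
HVN→GLM→ELX→HVN: 0.211 × 1.64 × 2.62 = 0.90662
GLM→ELX→KRn→GLM: 1.64 × 0.647 × 0.847 = 0.89873
HVN→GLM→BRX→ELX→HVN: 0.211 × 2.4 × 0.667 × 2.62 = 0.88495
GLM→BRX→ELX→KRn→GLM: 2.4 × 0.667 × 0.647 × 0.847 = 0.87725
Maximum is HVN→BRX→ELX→HVN at 0.9262; no arbitrage — every cycle loses value.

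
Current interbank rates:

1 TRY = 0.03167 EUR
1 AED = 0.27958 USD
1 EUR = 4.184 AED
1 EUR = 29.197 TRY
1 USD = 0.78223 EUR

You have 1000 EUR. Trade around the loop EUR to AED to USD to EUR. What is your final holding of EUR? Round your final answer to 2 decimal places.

915.02

1000 EUR × 4.184 = 4184 AED
4184 AED × 0.27958 = 1169.76272 USD
1169.76272 USD × 0.78223 = 915.0234924656 EUR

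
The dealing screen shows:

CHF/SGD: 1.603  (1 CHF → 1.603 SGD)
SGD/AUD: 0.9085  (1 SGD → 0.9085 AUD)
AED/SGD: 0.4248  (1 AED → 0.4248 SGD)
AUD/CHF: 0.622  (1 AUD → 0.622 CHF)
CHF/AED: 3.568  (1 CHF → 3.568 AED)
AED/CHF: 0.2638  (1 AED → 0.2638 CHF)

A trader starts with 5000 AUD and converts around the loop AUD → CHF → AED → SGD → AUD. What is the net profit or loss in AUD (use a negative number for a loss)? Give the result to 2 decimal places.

5000 AUD × 0.622 = 3110 CHF
3110 CHF × 3.568 = 11096.48 AED
11096.48 AED × 0.4248 = 4713.784704 SGD
4713.784704 SGD × 0.9085 = 4282.473403584 AUD
Net change: 4282.473403584 − 5000 = -717.526596416 AUD

-717.53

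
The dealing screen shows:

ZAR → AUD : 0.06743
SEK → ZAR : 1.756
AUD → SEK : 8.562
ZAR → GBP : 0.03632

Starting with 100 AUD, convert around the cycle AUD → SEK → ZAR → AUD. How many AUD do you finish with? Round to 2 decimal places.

100 AUD × 8.562 = 856.2 SEK
856.2 SEK × 1.756 = 1503.4872 ZAR
1503.4872 ZAR × 0.06743 = 101.380141896 AUD

101.38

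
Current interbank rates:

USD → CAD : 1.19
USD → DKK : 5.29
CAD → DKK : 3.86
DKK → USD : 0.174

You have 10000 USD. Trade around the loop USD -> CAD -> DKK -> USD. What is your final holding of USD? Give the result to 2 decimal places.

7992.52

10000 USD × 1.19 = 11900 CAD
11900 CAD × 3.86 = 45934 DKK
45934 DKK × 0.174 = 7992.516 USD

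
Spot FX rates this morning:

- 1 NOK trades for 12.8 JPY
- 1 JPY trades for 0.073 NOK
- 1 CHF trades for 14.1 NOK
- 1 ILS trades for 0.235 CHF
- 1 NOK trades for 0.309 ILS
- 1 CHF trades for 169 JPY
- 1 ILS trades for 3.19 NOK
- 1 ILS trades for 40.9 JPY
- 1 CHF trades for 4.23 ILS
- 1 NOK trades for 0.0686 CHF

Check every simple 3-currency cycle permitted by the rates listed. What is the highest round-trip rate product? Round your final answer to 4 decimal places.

1.0239

NOK→ILS→CHF→NOK: 0.309 × 0.235 × 14.1 = 1.02387
NOK→CHF→ILS→NOK: 0.0686 × 4.23 × 3.19 = 0.92567
NOK→ILS→JPY→NOK: 0.309 × 40.9 × 0.073 = 0.92258
NOK→CHF→JPY→NOK: 0.0686 × 169 × 0.073 = 0.84632
Maximum is NOK→ILS→CHF→NOK at 1.0239; arbitrage exists.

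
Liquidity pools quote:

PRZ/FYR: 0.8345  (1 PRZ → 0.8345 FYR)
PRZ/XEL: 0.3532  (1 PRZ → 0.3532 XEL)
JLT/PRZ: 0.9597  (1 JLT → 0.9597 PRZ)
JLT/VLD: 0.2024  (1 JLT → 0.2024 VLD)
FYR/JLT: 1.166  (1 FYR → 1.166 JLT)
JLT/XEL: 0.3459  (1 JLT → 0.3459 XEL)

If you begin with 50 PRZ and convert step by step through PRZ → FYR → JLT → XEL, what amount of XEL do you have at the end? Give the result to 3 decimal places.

50 PRZ × 0.8345 = 41.725 FYR
41.725 FYR × 1.166 = 48.65135 JLT
48.65135 JLT × 0.3459 = 16.828501965 XEL

16.829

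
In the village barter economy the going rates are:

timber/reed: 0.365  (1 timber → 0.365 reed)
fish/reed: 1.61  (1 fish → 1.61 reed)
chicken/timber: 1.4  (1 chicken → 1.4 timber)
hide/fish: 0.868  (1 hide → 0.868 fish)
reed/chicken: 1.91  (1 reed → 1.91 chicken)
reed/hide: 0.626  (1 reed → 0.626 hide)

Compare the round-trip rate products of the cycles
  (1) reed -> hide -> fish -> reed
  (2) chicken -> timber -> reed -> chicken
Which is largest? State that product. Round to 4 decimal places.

0.9760

(1) 0.626 × 0.868 × 1.61 = 0.87482
(2) 1.4 × 0.365 × 1.91 = 0.97601
Highest is cycle (2) at 0.9760 (≤1, no arbitrage).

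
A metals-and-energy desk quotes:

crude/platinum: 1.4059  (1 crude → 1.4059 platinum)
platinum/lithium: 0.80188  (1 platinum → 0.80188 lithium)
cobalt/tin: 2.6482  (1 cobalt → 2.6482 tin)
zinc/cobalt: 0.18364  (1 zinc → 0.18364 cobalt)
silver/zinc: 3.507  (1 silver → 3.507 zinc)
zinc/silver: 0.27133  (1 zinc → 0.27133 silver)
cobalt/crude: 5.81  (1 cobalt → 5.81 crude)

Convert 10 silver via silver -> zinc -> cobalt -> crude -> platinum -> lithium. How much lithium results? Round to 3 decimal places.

42.184

10 silver × 3.507 = 35.07 zinc
35.07 zinc × 0.18364 = 6.4402548 cobalt
6.4402548 cobalt × 5.81 = 37.417880388 crude
37.417880388 crude × 1.4059 = 52.6057980374892 platinum
52.6057980374892 platinum × 0.80188 = 42.183537330301839696 lithium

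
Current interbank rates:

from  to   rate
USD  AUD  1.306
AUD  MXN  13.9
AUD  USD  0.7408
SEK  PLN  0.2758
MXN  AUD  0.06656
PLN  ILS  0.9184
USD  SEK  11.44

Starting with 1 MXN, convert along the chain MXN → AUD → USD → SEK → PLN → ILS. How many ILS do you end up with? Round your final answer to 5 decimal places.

1 MXN × 0.06656 = 0.06656 AUD
0.06656 AUD × 0.7408 = 0.049307648 USD
0.049307648 USD × 11.44 = 0.56407949312 SEK
0.56407949312 SEK × 0.2758 = 0.155573124202496 PLN
0.155573124202496 PLN × 0.9184 = 0.1428783572675723264 ILS

0.14288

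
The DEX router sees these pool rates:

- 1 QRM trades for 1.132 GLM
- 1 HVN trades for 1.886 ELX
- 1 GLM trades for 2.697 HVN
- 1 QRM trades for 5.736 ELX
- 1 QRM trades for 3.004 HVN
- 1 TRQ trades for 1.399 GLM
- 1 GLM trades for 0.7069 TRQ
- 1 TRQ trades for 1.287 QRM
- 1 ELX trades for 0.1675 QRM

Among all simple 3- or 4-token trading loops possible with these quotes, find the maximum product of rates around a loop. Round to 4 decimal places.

1.0299

GLM→TRQ→QRM→GLM: 0.7069 × 1.287 × 1.132 = 1.02987
HVN→ELX→QRM→GLM→HVN: 1.886 × 0.1675 × 1.132 × 2.697 = 0.96446
HVN→ELX→QRM→HVN: 1.886 × 0.1675 × 3.004 = 0.94898
Maximum is GLM→TRQ→QRM→GLM at 1.0299; arbitrage exists.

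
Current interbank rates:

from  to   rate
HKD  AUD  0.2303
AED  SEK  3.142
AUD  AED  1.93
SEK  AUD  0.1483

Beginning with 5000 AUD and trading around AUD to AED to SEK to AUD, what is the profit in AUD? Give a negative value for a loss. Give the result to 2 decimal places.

5000 AUD × 1.93 = 9650 AED
9650 AED × 3.142 = 30320.3 SEK
30320.3 SEK × 0.1483 = 4496.50049 AUD
Net change: 4496.50049 − 5000 = -503.49951 AUD

-503.50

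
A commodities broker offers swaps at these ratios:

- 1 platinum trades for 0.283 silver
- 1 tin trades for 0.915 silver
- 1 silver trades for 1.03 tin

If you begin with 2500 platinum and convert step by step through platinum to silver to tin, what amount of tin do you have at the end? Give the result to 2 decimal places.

728.73

2500 platinum × 0.283 = 707.5 silver
707.5 silver × 1.03 = 728.725 tin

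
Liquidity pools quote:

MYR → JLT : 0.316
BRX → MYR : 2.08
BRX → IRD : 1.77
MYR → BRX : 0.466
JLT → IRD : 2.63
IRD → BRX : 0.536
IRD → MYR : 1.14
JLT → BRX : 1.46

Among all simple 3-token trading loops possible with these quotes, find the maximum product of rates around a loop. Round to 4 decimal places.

JLT→BRX→MYR→JLT: 1.46 × 2.08 × 0.316 = 0.95963
IRD→MYR→JLT→IRD: 1.14 × 0.316 × 2.63 = 0.94743
IRD→MYR→BRX→IRD: 1.14 × 0.466 × 1.77 = 0.94029
Maximum is JLT→BRX→MYR→JLT at 0.9596; no arbitrage — every cycle loses value.

0.9596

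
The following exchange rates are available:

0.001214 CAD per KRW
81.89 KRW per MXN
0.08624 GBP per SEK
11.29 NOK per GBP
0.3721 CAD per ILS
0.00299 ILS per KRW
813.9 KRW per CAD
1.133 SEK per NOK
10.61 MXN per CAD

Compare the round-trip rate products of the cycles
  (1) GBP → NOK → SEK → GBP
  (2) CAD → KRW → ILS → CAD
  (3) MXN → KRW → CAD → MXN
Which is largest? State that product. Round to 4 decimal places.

(1) 11.29 × 1.133 × 0.08624 = 1.10314
(2) 813.9 × 0.00299 × 0.3721 = 0.90553
(3) 81.89 × 0.001214 × 10.61 = 1.05479
Highest is cycle (1) at 1.1031 (>1, arbitrage).

1.1031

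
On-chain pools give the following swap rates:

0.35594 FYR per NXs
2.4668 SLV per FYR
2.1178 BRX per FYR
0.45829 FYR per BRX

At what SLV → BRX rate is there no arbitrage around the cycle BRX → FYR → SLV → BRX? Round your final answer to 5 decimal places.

0.88456

Known legs of the cycle: 0.45829 × 2.4668 = 1.130509772
For no arbitrage the full-cycle product must be 1, so the missing rate is 1 / 1.130509772 ≈ 0.8845567.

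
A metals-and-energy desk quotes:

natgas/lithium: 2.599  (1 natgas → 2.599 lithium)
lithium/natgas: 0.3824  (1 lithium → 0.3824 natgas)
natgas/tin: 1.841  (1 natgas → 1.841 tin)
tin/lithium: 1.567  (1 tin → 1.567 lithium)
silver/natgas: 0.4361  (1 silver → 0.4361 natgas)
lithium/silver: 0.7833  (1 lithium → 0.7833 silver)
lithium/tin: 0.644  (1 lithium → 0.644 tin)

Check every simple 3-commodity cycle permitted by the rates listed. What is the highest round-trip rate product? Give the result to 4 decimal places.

1.1032

lithium→natgas→tin→lithium: 0.3824 × 1.841 × 1.567 = 1.10317
lithium→silver→natgas→lithium: 0.7833 × 0.4361 × 2.599 = 0.88781
Maximum is lithium→natgas→tin→lithium at 1.1032; arbitrage exists.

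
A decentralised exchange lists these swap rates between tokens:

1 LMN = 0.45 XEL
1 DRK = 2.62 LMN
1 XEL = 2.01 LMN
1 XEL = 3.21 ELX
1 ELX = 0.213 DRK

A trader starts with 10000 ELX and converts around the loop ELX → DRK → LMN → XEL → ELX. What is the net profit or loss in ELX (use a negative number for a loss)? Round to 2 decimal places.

10000 ELX × 0.213 = 2130 DRK
2130 DRK × 2.62 = 5580.6 LMN
5580.6 LMN × 0.45 = 2511.27 XEL
2511.27 XEL × 3.21 = 8061.1767 ELX
Net change: 8061.1767 − 10000 = -1938.8233 ELX

-1938.82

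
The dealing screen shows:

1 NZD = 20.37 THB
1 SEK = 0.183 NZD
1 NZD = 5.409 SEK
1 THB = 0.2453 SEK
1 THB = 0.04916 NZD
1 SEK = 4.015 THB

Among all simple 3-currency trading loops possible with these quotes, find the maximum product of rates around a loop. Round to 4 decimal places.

THB→NZD→SEK→THB: 0.04916 × 5.409 × 4.015 = 1.06761
THB→SEK→NZD→THB: 0.2453 × 0.183 × 20.37 = 0.91441
Maximum is THB→NZD→SEK→THB at 1.0676; arbitrage exists.

1.0676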